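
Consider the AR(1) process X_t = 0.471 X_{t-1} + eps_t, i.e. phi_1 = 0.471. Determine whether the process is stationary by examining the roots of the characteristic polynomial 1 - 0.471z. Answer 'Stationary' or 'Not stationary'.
\text{Stationary}

The AR(p) characteristic polynomial is P(z) = 1 - 0.471z.
Stationarity requires all roots to lie outside the unit circle, i.e. |z| > 1 for every root.
This is linear in z: 1 + (-0.471) z = 0  =>  z = -1/(-0.471) = 2.123142,  |z| = 2.123142.
Moduli of all roots: 2.1231.
All moduli strictly greater than 1? Yes.
Verdict: Stationary.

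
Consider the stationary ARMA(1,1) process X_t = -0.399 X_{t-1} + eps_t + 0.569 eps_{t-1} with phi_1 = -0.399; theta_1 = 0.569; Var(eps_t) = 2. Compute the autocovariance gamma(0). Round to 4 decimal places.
\gamma(0) = 2.0687

Multiply the model equation by X_{t-k} and take expectations. With theta_0 = psi_0 = 1 and psi_j the MA(infinity) weights, this gives
  gamma(k) - sum_i phi_i gamma(k-i) = c_k,
  c_k = sigma^2 * sum_{j=k..q} theta_j psi_{j-k}   (c_k = 0 for k > q),
using gamma(-m) = gamma(m).
psi-weights needed (psi_j = theta_j + sum_i phi_i psi_{j-i}):
  psi_1 = theta_1 + phi_1 = 0.569 + (-0.399) = 0.17
Right-hand sides:
  c_0 = sigma^2 (1 + theta_1 psi_1) = 2 * (1 + (0.569)(0.17)) = 2 * 1.09673 = 2.19346
  c_1 = sigma^2 theta_1 = 2 * (0.569) = 1.138
  c_2 = 0
Equations for k = 0 and k = 1 (AR order 1):
  gamma(0) = phi_1 gamma(1) + c_0
  gamma(1) = phi_1 gamma(0) + c_1
Substituting the second into the first: gamma(0) (1 - phi_1^2) = c_0 + phi_1 c_1, so
  gamma(0) = (c_0 + phi_1 c_1) / (1 - phi_1^2) = (2.19346 + (-0.399)(1.138)) / (1 - (-0.399)^2) = 1.739398 / 0.840799 = 2.068744.
Therefore gamma(0) = 2.0687 (to 4 decimal places).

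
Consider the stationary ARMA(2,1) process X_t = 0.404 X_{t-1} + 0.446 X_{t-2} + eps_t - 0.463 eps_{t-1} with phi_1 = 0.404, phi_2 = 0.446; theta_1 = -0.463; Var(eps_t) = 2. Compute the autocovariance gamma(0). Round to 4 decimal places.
\gamma(0) = 2.8746

Multiply the model equation by X_{t-k} and take expectations. With theta_0 = psi_0 = 1 and psi_j the MA(infinity) weights, this gives
  gamma(k) - sum_i phi_i gamma(k-i) = c_k,
  c_k = sigma^2 * sum_{j=k..q} theta_j psi_{j-k}   (c_k = 0 for k > q),
using gamma(-m) = gamma(m).
psi-weights needed (psi_j = theta_j + sum_i phi_i psi_{j-i}):
  psi_1 = theta_1 + phi_1 = -0.463 + (0.404) = -0.059
Right-hand sides:
  c_0 = sigma^2 (1 + theta_1 psi_1) = 2 * (1 + (-0.463)(-0.059)) = 2 * 1.027317 = 2.054634
  c_1 = sigma^2 theta_1 = 2 * (-0.463) = -0.926
  c_2 = 0
Equations for k = 0, 1, 2 (AR order 2, c_2 = 0):
  (E0) gamma(0) = phi_1 gamma(1) + phi_2 gamma(2) + c_0
  (E1) gamma(1) = phi_1 gamma(0) + phi_2 gamma(1) + c_1
  (E2) gamma(2) = phi_1 gamma(1) + phi_2 gamma(0)
From (E1): gamma(1) = A gamma(0) + B with
  A = phi_1 / (1 - phi_2) = 0.404 / 0.554 = 0.729242,   B = c_1 / (1 - phi_2) = -0.926 / 0.554 = -1.67148.
Insert (E2) into (E0): gamma(0) (1 - phi_2^2) = phi_1 (1 + phi_2) gamma(1) + c_0.
  phi_1 (1 + phi_2) = (0.404)(1.446) = 0.584184,   1 - phi_2^2 = 0.801084.
Replace gamma(1) by A gamma(0) + B and collect gamma(0):
  gamma(0) [0.801084 - (0.584184)(0.729242)] = (0.584184)(-1.67148) + 2.054634
  gamma(0) * 0.375073 = 1.078182
  gamma(0) = 1.078182 / 0.375073 = 2.874596.
Therefore gamma(0) = 2.8746 (to 4 decimal places).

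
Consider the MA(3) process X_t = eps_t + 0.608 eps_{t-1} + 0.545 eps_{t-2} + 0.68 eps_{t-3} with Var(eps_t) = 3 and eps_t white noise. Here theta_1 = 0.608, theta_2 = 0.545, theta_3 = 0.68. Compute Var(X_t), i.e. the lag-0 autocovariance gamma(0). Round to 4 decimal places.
\gamma(0) = 6.3873

For an MA(q) process X_t = eps_t + sum_i theta_i eps_{t-i} with
Var(eps_t) = sigma^2, the variance is
  gamma(0) = sigma^2 * (1 + sum_i theta_i^2).
  sum_i theta_i^2 = (0.608)^2 + (0.545)^2 + (0.68)^2 = 0.369664 + 0.297025 + 0.4624 = 1.129089.
  gamma(0) = 3 * (1 + 1.129089) = 3 * 2.129089 = 6.387267, which rounds to 6.3873.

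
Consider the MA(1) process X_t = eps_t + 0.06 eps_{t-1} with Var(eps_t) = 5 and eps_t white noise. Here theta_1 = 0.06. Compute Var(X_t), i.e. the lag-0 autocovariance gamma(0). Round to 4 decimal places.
\gamma(0) = 5.0180

For an MA(q) process X_t = eps_t + sum_i theta_i eps_{t-i} with
Var(eps_t) = sigma^2, the variance is
  gamma(0) = sigma^2 * (1 + sum_i theta_i^2).
  sum_i theta_i^2 = (0.06)^2 = 0.0036.
  gamma(0) = 5 * (1 + 0.0036) = 5 * 1.0036 = 5.018, which rounds to 5.0180.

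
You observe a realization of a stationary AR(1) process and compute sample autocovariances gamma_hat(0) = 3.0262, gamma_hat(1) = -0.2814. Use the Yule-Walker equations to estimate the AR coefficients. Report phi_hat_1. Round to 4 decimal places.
\hat\phi_{1} = -0.0930

The Yule-Walker equations for an AR(p) process read, in matrix form,
  Gamma_p phi = r_p,   with   (Gamma_p)_{ij} = gamma(|i - j|),
                       (r_p)_i = gamma(i),   i,j = 1..p.
Substitute the sample gammas (Toeplitz matrix and right-hand side of size 1):
  Gamma_p = [[3.0262]]
  r_p     = [-0.2814]
With p = 1 this is the single equation gamma(0) phi_1 = gamma(1):
  phi_hat_1 = gamma(1) / gamma(0) = -0.2814 / 3.0262 = -0.0930.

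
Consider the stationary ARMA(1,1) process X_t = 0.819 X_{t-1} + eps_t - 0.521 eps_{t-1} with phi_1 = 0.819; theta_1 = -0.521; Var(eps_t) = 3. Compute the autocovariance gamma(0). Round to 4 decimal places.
\gamma(0) = 3.8092

Multiply the model equation by X_{t-k} and take expectations. With theta_0 = psi_0 = 1 and psi_j the MA(infinity) weights, this gives
  gamma(k) - sum_i phi_i gamma(k-i) = c_k,
  c_k = sigma^2 * sum_{j=k..q} theta_j psi_{j-k}   (c_k = 0 for k > q),
using gamma(-m) = gamma(m).
psi-weights needed (psi_j = theta_j + sum_i phi_i psi_{j-i}):
  psi_1 = theta_1 + phi_1 = -0.521 + (0.819) = 0.298
Right-hand sides:
  c_0 = sigma^2 (1 + theta_1 psi_1) = 3 * (1 + (-0.521)(0.298)) = 3 * 0.844742 = 2.534226
  c_1 = sigma^2 theta_1 = 3 * (-0.521) = -1.563
  c_2 = 0
Equations for k = 0 and k = 1 (AR order 1):
  gamma(0) = phi_1 gamma(1) + c_0
  gamma(1) = phi_1 gamma(0) + c_1
Substituting the second into the first: gamma(0) (1 - phi_1^2) = c_0 + phi_1 c_1, so
  gamma(0) = (c_0 + phi_1 c_1) / (1 - phi_1^2) = (2.534226 + (0.819)(-1.563)) / (1 - (0.819)^2) = 1.254129 / 0.329239 = 3.809175.
Therefore gamma(0) = 3.8092 (to 4 decimal places).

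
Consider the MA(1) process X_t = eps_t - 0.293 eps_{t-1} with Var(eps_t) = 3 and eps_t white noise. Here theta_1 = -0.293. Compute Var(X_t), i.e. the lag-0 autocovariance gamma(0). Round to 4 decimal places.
\gamma(0) = 3.2575

For an MA(q) process X_t = eps_t + sum_i theta_i eps_{t-i} with
Var(eps_t) = sigma^2, the variance is
  gamma(0) = sigma^2 * (1 + sum_i theta_i^2).
  sum_i theta_i^2 = (-0.293)^2 = 0.085849.
  gamma(0) = 3 * (1 + 0.085849) = 3 * 1.085849 = 3.257547, which rounds to 3.2575.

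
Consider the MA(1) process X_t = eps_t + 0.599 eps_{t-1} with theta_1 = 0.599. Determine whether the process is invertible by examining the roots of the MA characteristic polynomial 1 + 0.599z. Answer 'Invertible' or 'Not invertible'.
\text{Invertible}

The MA(q) characteristic polynomial is P(z) = 1 + 0.599z.
Invertibility requires all roots to lie outside the unit circle, i.e. |z| > 1 for every root.
This is linear in z: 1 + (0.599) z = 0  =>  z = -1/(0.599) = -1.669449,  |z| = 1.669449.
Moduli of all roots: 1.6694.
All moduli strictly greater than 1? Yes.
Verdict: Invertible.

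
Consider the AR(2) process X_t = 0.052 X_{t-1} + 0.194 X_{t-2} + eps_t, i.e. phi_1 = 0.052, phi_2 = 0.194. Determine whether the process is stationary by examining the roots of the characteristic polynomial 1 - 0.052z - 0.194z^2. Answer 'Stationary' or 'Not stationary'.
\text{Stationary}

The AR(p) characteristic polynomial is P(z) = 1 - 0.052z - 0.194z^2.
Stationarity requires all roots to lie outside the unit circle, i.e. |z| > 1 for every root.
Set 1 + (-0.052) z + (-0.194) z^2 = 0, i.e. a z^2 + b z + c = 0 with a = -0.194, b = -0.052, c = 1.
Discriminant D = b^2 - 4ac = (-0.052)^2 - 4*(-0.194)*1 = 0.002704 - (-0.776) = 0.778704.
D >= 0, so the roots are real: z = (-b +/- sqrt(D)) / (2a) = (0.052 +/- 0.882442) / (-0.388).
  z_1 = (0.052 + 0.882442) / (-0.388) = -2.4084,   |z_1| = 2.4084.
  z_2 = (0.052 - 0.882442) / (-0.388) = 2.1403,   |z_2| = 2.1403.
Moduli of all roots: 2.4084, 2.1403.
All moduli strictly greater than 1? Yes.
Verdict: Stationary.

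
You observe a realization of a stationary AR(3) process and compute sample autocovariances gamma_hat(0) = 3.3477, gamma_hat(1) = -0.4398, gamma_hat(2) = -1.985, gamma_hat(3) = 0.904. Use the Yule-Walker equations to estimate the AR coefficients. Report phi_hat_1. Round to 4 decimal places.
\hat\phi_{1} = -0.1490

The Yule-Walker equations for an AR(p) process read, in matrix form,
  Gamma_p phi = r_p,   with   (Gamma_p)_{ij} = gamma(|i - j|),
                       (r_p)_i = gamma(i),   i,j = 1..p.
Substitute the sample gammas (Toeplitz matrix and right-hand side of size 3):
  Gamma_p = [[3.3477, -0.4398, -1.985], [-0.4398, 3.3477, -0.4398], [-1.985, -0.4398, 3.3477]]
  r_p     = [-0.4398, -1.985, 0.904]
Written out (R1..R3):
  (R1) 3.3477 phi_1 - 0.4398 phi_2 - 1.985 phi_3 = -0.4398
  (R2) -0.4398 phi_1 + 3.3477 phi_2 - 0.4398 phi_3 = -1.985
  (R3) -1.985 phi_1 - 0.4398 phi_2 + 3.3477 phi_3 = 0.904
Gaussian elimination:
  R2 <- R2 - (-0.4398/3.3477) R1 = R2 - (-0.131374) R1:  3.289922 phi_2 - 0.700577 phi_3 = -2.042778
  R3 <- R3 - (-1.985/3.3477) R1 = R3 - (-0.592944) R1:  -0.700577 phi_2 + 2.170705 phi_3 = 0.643223
  R3 <- R3 - (-0.700577/3.289922) R2 = R3 - (-0.212946) R2:  2.02152 phi_3 = 0.208221
Back-substitution:
  phi_hat_3 = 0.208221 / 2.02152 = 0.103002
  phi_hat_2 = (-2.042778 - (-0.700577)(0.103002)) / 3.289922 = -0.598986
  phi_hat_1 = (-0.4398 - (-0.4398)(-0.598986) - (-1.985)(0.103002)) / 3.3477 = -0.14899
So phi_hat = [-0.1490, -0.5990, 0.1030].
Therefore phi_hat_1 = -0.1490.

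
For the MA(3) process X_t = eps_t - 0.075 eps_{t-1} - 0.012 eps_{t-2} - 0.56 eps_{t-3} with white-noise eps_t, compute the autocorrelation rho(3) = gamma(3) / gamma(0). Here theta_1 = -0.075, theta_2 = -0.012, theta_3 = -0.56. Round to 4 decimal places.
\rho(3) = -0.4244

For an MA(q) process with theta_0 = 1, the autocovariance is
  gamma(k) = sigma^2 * sum_{i=0..q-k} theta_i * theta_{i+k},
and rho(k) = gamma(k) / gamma(0). Sigma^2 cancels.
  numerator   = (1)*(-0.56) = -0.56.
  denominator = (1)^2 + (-0.075)^2 + (-0.012)^2 + (-0.56)^2 = 1.319369.
  rho(3) = -0.56 / 1.319369 = -0.4244.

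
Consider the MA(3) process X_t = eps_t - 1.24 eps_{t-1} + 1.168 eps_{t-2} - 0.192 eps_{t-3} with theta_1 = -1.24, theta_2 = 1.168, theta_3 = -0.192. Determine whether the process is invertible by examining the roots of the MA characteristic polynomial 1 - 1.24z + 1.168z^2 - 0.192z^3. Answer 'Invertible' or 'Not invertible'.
\text{Invertible}

The MA(q) characteristic polynomial is P(z) = 1 - 1.24z + 1.168z^2 - 0.192z^3.
Invertibility requires all roots to lie outside the unit circle, i.e. |z| > 1 for every root.
Degree 3: look for a simple real root z0 first, then factor out (1 - z/z0) and solve the remaining quadratic.
Testing z0 = 5: P(5) = 1 + (-1.24)(5) + (1.168)(5)^2 + (-0.192)(5)^3
  = 1 + (-6.2) + (29.2) + (-24) = 0.  So z_0 = 5 is a root, |z_0| = 5.
Divide out the factor (1 - 0.2 z) = (1 - z/z0) (since 1/z0 = 0.2):
  P(z) = (1 - 0.2 z)(1 + (-1.04) z + (0.96) z^2)
  [check: z-coef -1.04 - (0.2) = -1.24; z^2-coef 0.96 - (0.2)(-1.04) = 1.168; z^3-coef -(0.2)(0.96) = -0.192.]
Remaining roots from the quadratic factor 1 + (-1.04) z + (0.96) z^2:
  Set 1 + (-1.04) z + (0.96) z^2 = 0, i.e. a z^2 + b z + c = 0 with a = 0.96, b = -1.04, c = 1.
  Discriminant D = b^2 - 4ac = (-1.04)^2 - 4*(0.96)*1 = 1.0816 - (3.84) = -2.7584.
  D < 0, so the roots are the complex-conjugate pair z = (-b +/- i sqrt(-D)) / (2a) = 0.5417 +/- 0.865i.
  For a conjugate pair |z|^2 = z * conj(z) = (product of roots) = c/a = 1/(0.96) = 1.041667, so |z| = sqrt(1.041667) = 1.0206 for both roots.
Moduli of all roots: 5.0000, 1.0206, 1.0206.
All moduli strictly greater than 1? Yes.
Verdict: Invertible.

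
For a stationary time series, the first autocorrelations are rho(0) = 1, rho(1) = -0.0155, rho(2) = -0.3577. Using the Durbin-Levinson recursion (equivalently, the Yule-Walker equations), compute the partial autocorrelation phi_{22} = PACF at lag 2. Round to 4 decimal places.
\phi_{22} = -0.3580

The PACF at lag k is phi_{kk}, the last component of the solution
to the Yule-Walker system G_k phi = r_k where
  (G_k)_{ij} = rho(|i - j|), (r_k)_i = rho(i), i,j = 1..k.
Equivalently, Durbin-Levinson gives phi_{kk} iteratively:
  phi_{11} = rho(1)
  phi_{kk} = [rho(k) - sum_{j=1..k-1} phi_{k-1,j} rho(k-j)]
            / [1 - sum_{j=1..k-1} phi_{k-1,j} rho(j)],
  phi_{k,j} = phi_{k-1,j} - phi_{kk} phi_{k-1,k-j},  j = 1..k-1.
Step k = 1:
  phi_11 = rho(1) = -0.0155.
Step k = 2:
  phi_22 = [rho(2) - phi_11 rho(1)] / [1 - phi_11 rho(1)] = [-0.3577 - (-0.0155)(-0.0155)] / [1 - (-0.0155)(-0.0155)]
         = -0.35794025 / 0.99975975 = -0.358.
Therefore phi_{22} = -0.3580.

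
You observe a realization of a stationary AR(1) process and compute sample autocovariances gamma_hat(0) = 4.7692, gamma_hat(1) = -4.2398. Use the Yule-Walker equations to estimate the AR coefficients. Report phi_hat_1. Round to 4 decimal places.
\hat\phi_{1} = -0.8890

The Yule-Walker equations for an AR(p) process read, in matrix form,
  Gamma_p phi = r_p,   with   (Gamma_p)_{ij} = gamma(|i - j|),
                       (r_p)_i = gamma(i),   i,j = 1..p.
Substitute the sample gammas (Toeplitz matrix and right-hand side of size 1):
  Gamma_p = [[4.7692]]
  r_p     = [-4.2398]
With p = 1 this is the single equation gamma(0) phi_1 = gamma(1):
  phi_hat_1 = gamma(1) / gamma(0) = -4.2398 / 4.7692 = -0.8890.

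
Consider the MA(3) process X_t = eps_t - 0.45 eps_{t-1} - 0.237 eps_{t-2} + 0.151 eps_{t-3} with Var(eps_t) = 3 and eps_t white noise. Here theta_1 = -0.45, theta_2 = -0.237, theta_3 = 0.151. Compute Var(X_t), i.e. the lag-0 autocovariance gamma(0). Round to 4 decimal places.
\gamma(0) = 3.8444

For an MA(q) process X_t = eps_t + sum_i theta_i eps_{t-i} with
Var(eps_t) = sigma^2, the variance is
  gamma(0) = sigma^2 * (1 + sum_i theta_i^2).
  sum_i theta_i^2 = (-0.45)^2 + (-0.237)^2 + (0.151)^2 = 0.2025 + 0.056169 + 0.022801 = 0.28147.
  gamma(0) = 3 * (1 + 0.28147) = 3 * 1.28147 = 3.84441, which rounds to 3.8444.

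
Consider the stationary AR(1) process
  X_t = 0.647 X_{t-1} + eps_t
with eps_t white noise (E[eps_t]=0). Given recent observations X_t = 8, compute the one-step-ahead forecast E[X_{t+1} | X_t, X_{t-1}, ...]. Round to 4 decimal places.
E[X_{t+1} \mid \mathcal F_t] = 5.1760

For an AR(p) model X_t = c + sum_i phi_i X_{t-i} + eps_t, the
one-step-ahead conditional mean is
  E[X_{t+1} | X_t, ...] = c + sum_i phi_i X_{t+1-i}.
Substitute known values:
  E[X_{t+1} | ...] = (0.647) * (8)
                   = 5.1760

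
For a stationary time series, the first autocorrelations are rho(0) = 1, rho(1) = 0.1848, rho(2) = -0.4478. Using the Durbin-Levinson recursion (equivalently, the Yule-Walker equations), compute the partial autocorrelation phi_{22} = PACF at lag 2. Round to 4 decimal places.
\phi_{22} = -0.4990

The PACF at lag k is phi_{kk}, the last component of the solution
to the Yule-Walker system G_k phi = r_k where
  (G_k)_{ij} = rho(|i - j|), (r_k)_i = rho(i), i,j = 1..k.
Equivalently, Durbin-Levinson gives phi_{kk} iteratively:
  phi_{11} = rho(1)
  phi_{kk} = [rho(k) - sum_{j=1..k-1} phi_{k-1,j} rho(k-j)]
            / [1 - sum_{j=1..k-1} phi_{k-1,j} rho(j)],
  phi_{k,j} = phi_{k-1,j} - phi_{kk} phi_{k-1,k-j},  j = 1..k-1.
Step k = 1:
  phi_11 = rho(1) = 0.1848.
Step k = 2:
  phi_22 = [rho(2) - phi_11 rho(1)] / [1 - phi_11 rho(1)] = [-0.4478 - (0.1848)(0.1848)] / [1 - (0.1848)(0.1848)]
         = -0.48195104 / 0.96584896 = -0.499.
Therefore phi_{22} = -0.4990.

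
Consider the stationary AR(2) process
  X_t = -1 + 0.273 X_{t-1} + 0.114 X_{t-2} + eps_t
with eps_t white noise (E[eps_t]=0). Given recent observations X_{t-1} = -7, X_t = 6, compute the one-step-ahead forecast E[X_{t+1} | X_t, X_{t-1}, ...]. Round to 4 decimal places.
E[X_{t+1} \mid \mathcal F_t] = -0.1600

For an AR(p) model X_t = c + sum_i phi_i X_{t-i} + eps_t, the
one-step-ahead conditional mean is
  E[X_{t+1} | X_t, ...] = c + sum_i phi_i X_{t+1-i}.
Substitute known values:
  E[X_{t+1} | ...] = -1 + (0.273) * (6) + (0.114) * (-7)
                   = -0.1600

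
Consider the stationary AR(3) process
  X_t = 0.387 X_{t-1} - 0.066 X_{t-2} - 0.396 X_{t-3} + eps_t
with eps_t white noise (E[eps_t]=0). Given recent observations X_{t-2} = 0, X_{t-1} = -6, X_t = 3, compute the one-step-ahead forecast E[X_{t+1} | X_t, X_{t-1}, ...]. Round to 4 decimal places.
E[X_{t+1} \mid \mathcal F_t] = 1.5570

For an AR(p) model X_t = c + sum_i phi_i X_{t-i} + eps_t, the
one-step-ahead conditional mean is
  E[X_{t+1} | X_t, ...] = c + sum_i phi_i X_{t+1-i}.
Substitute known values:
  E[X_{t+1} | ...] = (0.387) * (3) + (-0.066) * (-6) + (-0.396) * (0)
                   = 1.5570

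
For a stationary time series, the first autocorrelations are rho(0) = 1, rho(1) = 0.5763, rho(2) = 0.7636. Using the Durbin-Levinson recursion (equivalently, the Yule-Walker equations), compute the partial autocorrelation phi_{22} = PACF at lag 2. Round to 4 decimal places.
\phi_{22} = 0.6460

The PACF at lag k is phi_{kk}, the last component of the solution
to the Yule-Walker system G_k phi = r_k where
  (G_k)_{ij} = rho(|i - j|), (r_k)_i = rho(i), i,j = 1..k.
Equivalently, Durbin-Levinson gives phi_{kk} iteratively:
  phi_{11} = rho(1)
  phi_{kk} = [rho(k) - sum_{j=1..k-1} phi_{k-1,j} rho(k-j)]
            / [1 - sum_{j=1..k-1} phi_{k-1,j} rho(j)],
  phi_{k,j} = phi_{k-1,j} - phi_{kk} phi_{k-1,k-j},  j = 1..k-1.
Step k = 1:
  phi_11 = rho(1) = 0.5763.
Step k = 2:
  phi_22 = [rho(2) - phi_11 rho(1)] / [1 - phi_11 rho(1)] = [0.7636 - (0.5763)(0.5763)] / [1 - (0.5763)(0.5763)]
         = 0.43147831 / 0.66787831 = 0.646.
Therefore phi_{22} = 0.6460.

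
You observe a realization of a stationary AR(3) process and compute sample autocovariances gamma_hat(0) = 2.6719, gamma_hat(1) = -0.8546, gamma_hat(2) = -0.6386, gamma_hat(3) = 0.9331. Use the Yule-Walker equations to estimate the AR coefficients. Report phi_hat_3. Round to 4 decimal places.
\hat\phi_{3} = 0.1590

The Yule-Walker equations for an AR(p) process read, in matrix form,
  Gamma_p phi = r_p,   with   (Gamma_p)_{ij} = gamma(|i - j|),
                       (r_p)_i = gamma(i),   i,j = 1..p.
Substitute the sample gammas (Toeplitz matrix and right-hand side of size 3):
  Gamma_p = [[2.6719, -0.8546, -0.6386], [-0.8546, 2.6719, -0.8546], [-0.6386, -0.8546, 2.6719]]
  r_p     = [-0.8546, -0.6386, 0.9331]
Written out (R1..R3):
  (R1) 2.6719 phi_1 - 0.8546 phi_2 - 0.6386 phi_3 = -0.8546
  (R2) -0.8546 phi_1 + 2.6719 phi_2 - 0.8546 phi_3 = -0.6386
  (R3) -0.6386 phi_1 - 0.8546 phi_2 + 2.6719 phi_3 = 0.9331
Gaussian elimination:
  R2 <- R2 - (-0.8546/2.6719) R1 = R2 - (-0.319847) R1:  2.398558 phi_2 - 1.058854 phi_3 = -0.911942
  R3 <- R3 - (-0.6386/2.6719) R1 = R3 - (-0.239006) R1:  -1.058854 phi_2 + 2.519271 phi_3 = 0.728846
  R3 <- R3 - (-1.058854/2.398558) R2 = R3 - (-0.441455) R2:  2.051835 phi_3 = 0.326265
Back-substitution:
  phi_hat_3 = 0.326265 / 2.051835 = 0.159011
  phi_hat_2 = (-0.911942 - (-1.058854)(0.159011)) / 2.398558 = -0.310008
  phi_hat_1 = (-0.8546 - (-0.8546)(-0.310008) - (-0.6386)(0.159011)) / 2.6719 = -0.380998
So phi_hat = [-0.3810, -0.3100, 0.1590].
Therefore phi_hat_3 = 0.1590.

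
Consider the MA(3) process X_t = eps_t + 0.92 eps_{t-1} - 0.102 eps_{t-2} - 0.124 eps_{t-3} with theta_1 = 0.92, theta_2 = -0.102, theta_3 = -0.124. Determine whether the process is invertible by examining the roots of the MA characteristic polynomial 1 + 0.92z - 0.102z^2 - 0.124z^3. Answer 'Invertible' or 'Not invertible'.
\text{Invertible}

The MA(q) characteristic polynomial is P(z) = 1 + 0.92z - 0.102z^2 - 0.124z^3.
Invertibility requires all roots to lie outside the unit circle, i.e. |z| > 1 for every root.
Degree 3: look for a simple real root z0 first, then factor out (1 - z/z0) and solve the remaining quadratic.
Testing z0 = -2.5: P(-2.5) = 1 + (0.92)(-2.5) + (-0.102)(-2.5)^2 + (-0.124)(-2.5)^3
  = 1 + (-2.3) + (-0.6375) + (1.9375) = 0.  So z_0 = -2.5 is a root, |z_0| = 2.5.
Divide out the factor (1 + 0.4 z) = (1 - z/z0) (since 1/z0 = -0.4):
  P(z) = (1 + 0.4 z)(1 + (0.52) z + (-0.31) z^2)
  [check: z-coef 0.52 - (-0.4) = 0.92; z^2-coef -0.31 - (-0.4)(0.52) = -0.102; z^3-coef -(-0.4)(-0.31) = -0.124.]
Remaining roots from the quadratic factor 1 + (0.52) z + (-0.31) z^2:
  Set 1 + (0.52) z + (-0.31) z^2 = 0, i.e. a z^2 + b z + c = 0 with a = -0.31, b = 0.52, c = 1.
  Discriminant D = b^2 - 4ac = (0.52)^2 - 4*(-0.31)*1 = 0.2704 - (-1.24) = 1.5104.
  D >= 0, so the roots are real: z = (-b +/- sqrt(D)) / (2a) = (-0.52 +/- 1.228983) / (-0.62).
    z_1 = (-0.52 + 1.228983) / (-0.62) = -1.1435,   |z_1| = 1.1435.
    z_2 = (-0.52 - 1.228983) / (-0.62) = 2.8209,   |z_2| = 2.8209.
Moduli of all roots: 2.5000, 1.1435, 2.8209.
All moduli strictly greater than 1? Yes.
Verdict: Invertible.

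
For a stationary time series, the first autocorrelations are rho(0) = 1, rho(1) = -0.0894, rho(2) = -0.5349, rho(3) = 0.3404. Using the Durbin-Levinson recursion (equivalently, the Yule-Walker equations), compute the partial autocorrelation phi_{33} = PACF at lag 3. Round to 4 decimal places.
\phi_{33} = 0.3130

The PACF at lag k is phi_{kk}, the last component of the solution
to the Yule-Walker system G_k phi = r_k where
  (G_k)_{ij} = rho(|i - j|), (r_k)_i = rho(i), i,j = 1..k.
Equivalently, Durbin-Levinson gives phi_{kk} iteratively:
  phi_{11} = rho(1)
  phi_{kk} = [rho(k) - sum_{j=1..k-1} phi_{k-1,j} rho(k-j)]
            / [1 - sum_{j=1..k-1} phi_{k-1,j} rho(j)],
  phi_{k,j} = phi_{k-1,j} - phi_{kk} phi_{k-1,k-j},  j = 1..k-1.
Step k = 1:
  phi_11 = rho(1) = -0.0894.
Step k = 2:
  phi_22 = [rho(2) - phi_11 rho(1)] / [1 - phi_11 rho(1)] = [-0.5349 - (-0.0894)(-0.0894)] / [1 - (-0.0894)(-0.0894)]
         = -0.54289236 / 0.99200764 = -0.547266.
  Update: phi_21 = phi_11 - phi_22 phi_11 = -0.0894 - (-0.547266)(-0.0894) = -0.138326.
Step k = 3:
  phi_33 = [rho(3) - phi_21 rho(2) - phi_22 rho(1)] / [1 - phi_21 rho(1) - phi_22 rho(2)]
    numerator   = 0.3404 - (-0.138326)(-0.5349) - (-0.547266)(-0.0894) = 0.21748402
    denominator = 1 - (-0.138326)(-0.0894) - (-0.547266)(-0.5349) = 0.69490094
  phi_33 = 0.21748402 / 0.69490094 = 0.313.
Therefore phi_{33} = 0.3130.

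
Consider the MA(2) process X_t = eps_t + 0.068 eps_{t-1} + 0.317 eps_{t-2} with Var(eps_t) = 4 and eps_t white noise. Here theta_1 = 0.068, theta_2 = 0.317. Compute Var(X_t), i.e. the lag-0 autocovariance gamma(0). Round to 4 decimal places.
\gamma(0) = 4.4205

For an MA(q) process X_t = eps_t + sum_i theta_i eps_{t-i} with
Var(eps_t) = sigma^2, the variance is
  gamma(0) = sigma^2 * (1 + sum_i theta_i^2).
  sum_i theta_i^2 = (0.068)^2 + (0.317)^2 = 0.004624 + 0.100489 = 0.105113.
  gamma(0) = 4 * (1 + 0.105113) = 4 * 1.105113 = 4.420452, which rounds to 4.4205.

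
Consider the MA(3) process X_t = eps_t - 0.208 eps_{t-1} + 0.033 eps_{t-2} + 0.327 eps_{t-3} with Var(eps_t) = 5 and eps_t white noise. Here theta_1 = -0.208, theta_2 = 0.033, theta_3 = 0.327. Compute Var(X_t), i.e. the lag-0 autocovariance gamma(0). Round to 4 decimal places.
\gamma(0) = 5.7564

For an MA(q) process X_t = eps_t + sum_i theta_i eps_{t-i} with
Var(eps_t) = sigma^2, the variance is
  gamma(0) = sigma^2 * (1 + sum_i theta_i^2).
  sum_i theta_i^2 = (-0.208)^2 + (0.033)^2 + (0.327)^2 = 0.043264 + 0.001089 + 0.106929 = 0.151282.
  gamma(0) = 5 * (1 + 0.151282) = 5 * 1.151282 = 5.75641, which rounds to 5.7564.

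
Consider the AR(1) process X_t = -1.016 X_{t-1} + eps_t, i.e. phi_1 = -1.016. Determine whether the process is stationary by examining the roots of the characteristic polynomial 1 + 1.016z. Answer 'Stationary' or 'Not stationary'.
\text{Not stationary}

The AR(p) characteristic polynomial is P(z) = 1 + 1.016z.
Stationarity requires all roots to lie outside the unit circle, i.e. |z| > 1 for every root.
This is linear in z: 1 + (1.016) z = 0  =>  z = -1/(1.016) = -0.984252,  |z| = 0.984252.
Moduli of all roots: 0.9843.
All moduli strictly greater than 1? No.
Verdict: Not stationary.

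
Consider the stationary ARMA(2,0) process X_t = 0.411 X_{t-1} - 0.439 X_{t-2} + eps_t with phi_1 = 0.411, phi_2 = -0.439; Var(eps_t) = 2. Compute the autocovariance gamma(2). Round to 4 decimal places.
\gamma(2) = -0.8676

Multiply the model equation by X_{t-k} and take expectations. With theta_0 = psi_0 = 1 and psi_j the MA(infinity) weights, this gives
  gamma(k) - sum_i phi_i gamma(k-i) = c_k,
  c_k = sigma^2 * sum_{j=k..q} theta_j psi_{j-k}   (c_k = 0 for k > q),
using gamma(-m) = gamma(m).
Pure AR (q = 0): c_0 = sigma^2 = 2, c_k = 0 for k >= 1.
Equations for k = 0, 1, 2 (AR order 2, c_2 = 0):
  (E0) gamma(0) = phi_1 gamma(1) + phi_2 gamma(2) + c_0
  (E1) gamma(1) = phi_1 gamma(0) + phi_2 gamma(1) + c_1
  (E2) gamma(2) = phi_1 gamma(1) + phi_2 gamma(0)
From (E1): gamma(1) = A gamma(0) + B with
  A = phi_1 / (1 - phi_2) = 0.411 / 1.439 = 0.285615,   B = c_1 / (1 - phi_2) = 0 / 1.439 = 0.
Insert (E2) into (E0): gamma(0) (1 - phi_2^2) = phi_1 (1 + phi_2) gamma(1) + c_0.
  phi_1 (1 + phi_2) = (0.411)(0.561) = 0.230571,   1 - phi_2^2 = 0.807279.
Replace gamma(1) by A gamma(0) + B and collect gamma(0):
  gamma(0) [0.807279 - (0.230571)(0.285615)] = c_0 = 2
  gamma(0) * 0.741424 = 2
  gamma(0) = 2 / 0.741424 = 2.69751.
  gamma(1) = A gamma(0) = (0.285615)(2.69751) = 0.770449.
  gamma(2) = phi_1 gamma(1) + phi_2 gamma(0) = (0.411)(0.770449) + (-0.439)(2.69751) = -0.867552.
Therefore gamma(2) = -0.8676 (to 4 decimal places).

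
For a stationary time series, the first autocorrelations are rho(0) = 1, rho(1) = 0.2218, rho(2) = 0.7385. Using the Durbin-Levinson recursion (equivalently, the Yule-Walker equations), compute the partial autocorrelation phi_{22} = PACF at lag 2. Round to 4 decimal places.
\phi_{22} = 0.7250

The PACF at lag k is phi_{kk}, the last component of the solution
to the Yule-Walker system G_k phi = r_k where
  (G_k)_{ij} = rho(|i - j|), (r_k)_i = rho(i), i,j = 1..k.
Equivalently, Durbin-Levinson gives phi_{kk} iteratively:
  phi_{11} = rho(1)
  phi_{kk} = [rho(k) - sum_{j=1..k-1} phi_{k-1,j} rho(k-j)]
            / [1 - sum_{j=1..k-1} phi_{k-1,j} rho(j)],
  phi_{k,j} = phi_{k-1,j} - phi_{kk} phi_{k-1,k-j},  j = 1..k-1.
Step k = 1:
  phi_11 = rho(1) = 0.2218.
Step k = 2:
  phi_22 = [rho(2) - phi_11 rho(1)] / [1 - phi_11 rho(1)] = [0.7385 - (0.2218)(0.2218)] / [1 - (0.2218)(0.2218)]
         = 0.68930476 / 0.95080476 = 0.725.
Therefore phi_{22} = 0.7250.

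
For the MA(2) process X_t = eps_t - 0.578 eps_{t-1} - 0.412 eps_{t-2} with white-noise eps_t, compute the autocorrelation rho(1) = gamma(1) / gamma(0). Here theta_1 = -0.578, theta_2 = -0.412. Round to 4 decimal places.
\rho(1) = -0.2260

For an MA(q) process with theta_0 = 1, the autocovariance is
  gamma(k) = sigma^2 * sum_{i=0..q-k} theta_i * theta_{i+k},
and rho(k) = gamma(k) / gamma(0). Sigma^2 cancels.
  numerator   = (1)*(-0.578) + (-0.578)*(-0.412) = -0.339864.
  denominator = (1)^2 + (-0.578)^2 + (-0.412)^2 = 1.503828.
  rho(1) = -0.339864 / 1.503828 = -0.2260.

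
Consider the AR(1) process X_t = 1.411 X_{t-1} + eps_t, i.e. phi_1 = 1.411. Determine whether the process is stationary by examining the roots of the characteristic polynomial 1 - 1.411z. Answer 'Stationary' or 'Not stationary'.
\text{Not stationary}

The AR(p) characteristic polynomial is P(z) = 1 - 1.411z.
Stationarity requires all roots to lie outside the unit circle, i.e. |z| > 1 for every root.
This is linear in z: 1 + (-1.411) z = 0  =>  z = -1/(-1.411) = 0.708717,  |z| = 0.708717.
Moduli of all roots: 0.7087.
All moduli strictly greater than 1? No.
Verdict: Not stationary.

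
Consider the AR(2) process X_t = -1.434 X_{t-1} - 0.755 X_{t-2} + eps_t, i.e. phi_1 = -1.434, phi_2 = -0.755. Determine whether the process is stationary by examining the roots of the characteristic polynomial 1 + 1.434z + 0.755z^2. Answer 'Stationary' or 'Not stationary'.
\text{Stationary}

The AR(p) characteristic polynomial is P(z) = 1 + 1.434z + 0.755z^2.
Stationarity requires all roots to lie outside the unit circle, i.e. |z| > 1 for every root.
Set 1 + (1.434) z + (0.755) z^2 = 0, i.e. a z^2 + b z + c = 0 with a = 0.755, b = 1.434, c = 1.
Discriminant D = b^2 - 4ac = (1.434)^2 - 4*(0.755)*1 = 2.056356 - (3.02) = -0.963644.
D < 0, so the roots are the complex-conjugate pair z = (-b +/- i sqrt(-D)) / (2a) = -0.9497 +/- 0.6501i.
For a conjugate pair |z|^2 = z * conj(z) = (product of roots) = c/a = 1/(0.755) = 1.324503, so |z| = sqrt(1.324503) = 1.1509 for both roots.
Moduli of all roots: 1.1509, 1.1509.
All moduli strictly greater than 1? Yes.
Verdict: Stationary.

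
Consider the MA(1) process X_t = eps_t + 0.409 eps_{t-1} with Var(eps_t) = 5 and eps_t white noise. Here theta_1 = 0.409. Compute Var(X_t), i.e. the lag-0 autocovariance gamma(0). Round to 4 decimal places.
\gamma(0) = 5.8364

For an MA(q) process X_t = eps_t + sum_i theta_i eps_{t-i} with
Var(eps_t) = sigma^2, the variance is
  gamma(0) = sigma^2 * (1 + sum_i theta_i^2).
  sum_i theta_i^2 = (0.409)^2 = 0.167281.
  gamma(0) = 5 * (1 + 0.167281) = 5 * 1.167281 = 5.836405, which rounds to 5.8364.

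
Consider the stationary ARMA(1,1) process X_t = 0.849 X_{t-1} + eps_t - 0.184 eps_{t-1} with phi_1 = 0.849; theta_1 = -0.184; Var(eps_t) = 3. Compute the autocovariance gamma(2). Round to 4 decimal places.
\gamma(2) = 5.1188

Multiply the model equation by X_{t-k} and take expectations. With theta_0 = psi_0 = 1 and psi_j the MA(infinity) weights, this gives
  gamma(k) - sum_i phi_i gamma(k-i) = c_k,
  c_k = sigma^2 * sum_{j=k..q} theta_j psi_{j-k}   (c_k = 0 for k > q),
using gamma(-m) = gamma(m).
psi-weights needed (psi_j = theta_j + sum_i phi_i psi_{j-i}):
  psi_1 = theta_1 + phi_1 = -0.184 + (0.849) = 0.665
Right-hand sides:
  c_0 = sigma^2 (1 + theta_1 psi_1) = 3 * (1 + (-0.184)(0.665)) = 3 * 0.87764 = 2.63292
  c_1 = sigma^2 theta_1 = 3 * (-0.184) = -0.552
  c_2 = 0
Equations for k = 0 and k = 1 (AR order 1):
  gamma(0) = phi_1 gamma(1) + c_0
  gamma(1) = phi_1 gamma(0) + c_1
Substituting the second into the first: gamma(0) (1 - phi_1^2) = c_0 + phi_1 c_1, so
  gamma(0) = (c_0 + phi_1 c_1) / (1 - phi_1^2) = (2.63292 + (0.849)(-0.552)) / (1 - (0.849)^2) = 2.164272 / 0.279199 = 7.751718.
  gamma(1) = phi_1 gamma(0) + c_1 = (0.849)(7.751718) + (-0.552) = 6.029209.
For k = 2 (> q): gamma(2) = phi_1 gamma(1) = (0.849)(6.029209) = 5.118798.
Therefore gamma(2) = 5.1188 (to 4 decimal places).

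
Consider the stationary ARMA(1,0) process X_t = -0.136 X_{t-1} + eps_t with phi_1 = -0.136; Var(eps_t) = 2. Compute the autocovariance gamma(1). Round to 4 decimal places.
\gamma(1) = -0.2771

Multiply the model equation by X_{t-k} and take expectations. With theta_0 = psi_0 = 1 and psi_j the MA(infinity) weights, this gives
  gamma(k) - sum_i phi_i gamma(k-i) = c_k,
  c_k = sigma^2 * sum_{j=k..q} theta_j psi_{j-k}   (c_k = 0 for k > q),
using gamma(-m) = gamma(m).
Pure AR (q = 0): c_0 = sigma^2 = 2, c_k = 0 for k >= 1.
Equations for k = 0 and k = 1 (AR order 1):
  gamma(0) = phi_1 gamma(1) + c_0
  gamma(1) = phi_1 gamma(0) + c_1
Substituting the second into the first: gamma(0) (1 - phi_1^2) = c_0 + phi_1 c_1, so
  gamma(0) = c_0 / (1 - phi_1^2) = 2 / (1 - (-0.136)^2) = 2 / 0.981504 = 2.037689.
  gamma(1) = phi_1 gamma(0) = (-0.136)(2.037689) = -0.277126.
Therefore gamma(1) = -0.2771 (to 4 decimal places).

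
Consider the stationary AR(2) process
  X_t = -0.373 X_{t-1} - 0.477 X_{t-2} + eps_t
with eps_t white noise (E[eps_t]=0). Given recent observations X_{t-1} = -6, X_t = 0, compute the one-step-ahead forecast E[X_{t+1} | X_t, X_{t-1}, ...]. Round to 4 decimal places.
E[X_{t+1} \mid \mathcal F_t] = 2.8620

For an AR(p) model X_t = c + sum_i phi_i X_{t-i} + eps_t, the
one-step-ahead conditional mean is
  E[X_{t+1} | X_t, ...] = c + sum_i phi_i X_{t+1-i}.
Substitute known values:
  E[X_{t+1} | ...] = (-0.373) * (0) + (-0.477) * (-6)
                   = 2.8620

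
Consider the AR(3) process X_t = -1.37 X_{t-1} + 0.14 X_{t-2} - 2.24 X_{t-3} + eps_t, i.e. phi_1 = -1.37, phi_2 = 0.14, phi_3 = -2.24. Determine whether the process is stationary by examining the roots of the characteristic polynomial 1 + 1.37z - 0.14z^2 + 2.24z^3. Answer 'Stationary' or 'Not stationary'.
\text{Not stationary}

The AR(p) characteristic polynomial is P(z) = 1 + 1.37z - 0.14z^2 + 2.24z^3.
Stationarity requires all roots to lie outside the unit circle, i.e. |z| > 1 for every root.
Degree 3: look for a simple real root z0 first, then factor out (1 - z/z0) and solve the remaining quadratic.
Testing z0 = -0.5: P(-0.5) = 1 + (1.37)(-0.5) + (-0.14)(-0.5)^2 + (2.24)(-0.5)^3
  = 1 + (-0.685) + (-0.035) + (-0.28) = 0.  So z_0 = -0.5 is a root, |z_0| = 0.5.
Divide out the factor (1 + 2 z) = (1 - z/z0) (since 1/z0 = -2):
  P(z) = (1 + 2 z)(1 + (-0.63) z + (1.12) z^2)
  [check: z-coef -0.63 - (-2) = 1.37; z^2-coef 1.12 - (-2)(-0.63) = -0.14; z^3-coef -(-2)(1.12) = 2.24.]
Remaining roots from the quadratic factor 1 + (-0.63) z + (1.12) z^2:
  Set 1 + (-0.63) z + (1.12) z^2 = 0, i.e. a z^2 + b z + c = 0 with a = 1.12, b = -0.63, c = 1.
  Discriminant D = b^2 - 4ac = (-0.63)^2 - 4*(1.12)*1 = 0.3969 - (4.48) = -4.0831.
  D < 0, so the roots are the complex-conjugate pair z = (-b +/- i sqrt(-D)) / (2a) = 0.2812 +/- 0.9021i.
  For a conjugate pair |z|^2 = z * conj(z) = (product of roots) = c/a = 1/(1.12) = 0.892857, so |z| = sqrt(0.892857) = 0.9449 for both roots.
Moduli of all roots: 0.5000, 0.9449, 0.9449.
All moduli strictly greater than 1? No.
Verdict: Not stationary.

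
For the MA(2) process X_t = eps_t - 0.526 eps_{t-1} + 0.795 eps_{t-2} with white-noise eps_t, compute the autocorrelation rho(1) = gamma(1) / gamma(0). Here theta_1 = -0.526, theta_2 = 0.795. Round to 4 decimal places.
\rho(1) = -0.4947

For an MA(q) process with theta_0 = 1, the autocovariance is
  gamma(k) = sigma^2 * sum_{i=0..q-k} theta_i * theta_{i+k},
and rho(k) = gamma(k) / gamma(0). Sigma^2 cancels.
  numerator   = (1)*(-0.526) + (-0.526)*(0.795) = -0.94417.
  denominator = (1)^2 + (-0.526)^2 + (0.795)^2 = 1.908701.
  rho(1) = -0.94417 / 1.908701 = -0.4947.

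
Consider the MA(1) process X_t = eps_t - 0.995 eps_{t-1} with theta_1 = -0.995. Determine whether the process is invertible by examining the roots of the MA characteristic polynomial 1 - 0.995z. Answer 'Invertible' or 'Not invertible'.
\text{Invertible}

The MA(q) characteristic polynomial is P(z) = 1 - 0.995z.
Invertibility requires all roots to lie outside the unit circle, i.e. |z| > 1 for every root.
This is linear in z: 1 + (-0.995) z = 0  =>  z = -1/(-0.995) = 1.005025,  |z| = 1.005025.
Moduli of all roots: 1.0050.
All moduli strictly greater than 1? Yes.
Verdict: Invertible.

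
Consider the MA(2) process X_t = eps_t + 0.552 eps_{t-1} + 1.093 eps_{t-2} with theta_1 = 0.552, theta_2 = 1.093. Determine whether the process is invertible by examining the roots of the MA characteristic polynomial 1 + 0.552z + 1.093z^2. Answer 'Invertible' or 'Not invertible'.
\text{Not invertible}

The MA(q) characteristic polynomial is P(z) = 1 + 0.552z + 1.093z^2.
Invertibility requires all roots to lie outside the unit circle, i.e. |z| > 1 for every root.
Set 1 + (0.552) z + (1.093) z^2 = 0, i.e. a z^2 + b z + c = 0 with a = 1.093, b = 0.552, c = 1.
Discriminant D = b^2 - 4ac = (0.552)^2 - 4*(1.093)*1 = 0.304704 - (4.372) = -4.067296.
D < 0, so the roots are the complex-conjugate pair z = (-b +/- i sqrt(-D)) / (2a) = -0.2525 +/- 0.9226i.
For a conjugate pair |z|^2 = z * conj(z) = (product of roots) = c/a = 1/(1.093) = 0.914913, so |z| = sqrt(0.914913) = 0.9565 for both roots.
Moduli of all roots: 0.9565, 0.9565.
All moduli strictly greater than 1? No.
Verdict: Not invertible.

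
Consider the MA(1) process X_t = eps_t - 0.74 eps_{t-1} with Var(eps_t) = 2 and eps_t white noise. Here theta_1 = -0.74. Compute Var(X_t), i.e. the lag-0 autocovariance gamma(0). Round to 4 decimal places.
\gamma(0) = 3.0952

For an MA(q) process X_t = eps_t + sum_i theta_i eps_{t-i} with
Var(eps_t) = sigma^2, the variance is
  gamma(0) = sigma^2 * (1 + sum_i theta_i^2).
  sum_i theta_i^2 = (-0.74)^2 = 0.5476.
  gamma(0) = 2 * (1 + 0.5476) = 2 * 1.5476 = 3.0952.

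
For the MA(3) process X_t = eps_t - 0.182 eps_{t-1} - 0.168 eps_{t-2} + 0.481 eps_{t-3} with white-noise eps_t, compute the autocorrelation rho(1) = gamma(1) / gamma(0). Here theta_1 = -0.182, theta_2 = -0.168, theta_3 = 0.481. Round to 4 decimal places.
\rho(1) = -0.1796

For an MA(q) process with theta_0 = 1, the autocovariance is
  gamma(k) = sigma^2 * sum_{i=0..q-k} theta_i * theta_{i+k},
and rho(k) = gamma(k) / gamma(0). Sigma^2 cancels.
  numerator   = (1)*(-0.182) + (-0.182)*(-0.168) + (-0.168)*(0.481) = -0.232232.
  denominator = (1)^2 + (-0.182)^2 + (-0.168)^2 + (0.481)^2 = 1.292709.
  rho(1) = -0.232232 / 1.292709 = -0.1796.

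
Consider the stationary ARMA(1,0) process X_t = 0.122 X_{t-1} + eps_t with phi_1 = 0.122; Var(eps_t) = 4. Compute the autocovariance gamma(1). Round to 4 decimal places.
\gamma(1) = 0.4954

Multiply the model equation by X_{t-k} and take expectations. With theta_0 = psi_0 = 1 and psi_j the MA(infinity) weights, this gives
  gamma(k) - sum_i phi_i gamma(k-i) = c_k,
  c_k = sigma^2 * sum_{j=k..q} theta_j psi_{j-k}   (c_k = 0 for k > q),
using gamma(-m) = gamma(m).
Pure AR (q = 0): c_0 = sigma^2 = 4, c_k = 0 for k >= 1.
Equations for k = 0 and k = 1 (AR order 1):
  gamma(0) = phi_1 gamma(1) + c_0
  gamma(1) = phi_1 gamma(0) + c_1
Substituting the second into the first: gamma(0) (1 - phi_1^2) = c_0 + phi_1 c_1, so
  gamma(0) = c_0 / (1 - phi_1^2) = 4 / (1 - (0.122)^2) = 4 / 0.985116 = 4.060436.
  gamma(1) = phi_1 gamma(0) = (0.122)(4.060436) = 0.495373.
Therefore gamma(1) = 0.4954 (to 4 decimal places).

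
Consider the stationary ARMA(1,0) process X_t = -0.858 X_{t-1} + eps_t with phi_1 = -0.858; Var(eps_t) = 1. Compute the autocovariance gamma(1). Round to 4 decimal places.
\gamma(1) = -3.2520

Multiply the model equation by X_{t-k} and take expectations. With theta_0 = psi_0 = 1 and psi_j the MA(infinity) weights, this gives
  gamma(k) - sum_i phi_i gamma(k-i) = c_k,
  c_k = sigma^2 * sum_{j=k..q} theta_j psi_{j-k}   (c_k = 0 for k > q),
using gamma(-m) = gamma(m).
Pure AR (q = 0): c_0 = sigma^2 = 1, c_k = 0 for k >= 1.
Equations for k = 0 and k = 1 (AR order 1):
  gamma(0) = phi_1 gamma(1) + c_0
  gamma(1) = phi_1 gamma(0) + c_1
Substituting the second into the first: gamma(0) (1 - phi_1^2) = c_0 + phi_1 c_1, so
  gamma(0) = c_0 / (1 - phi_1^2) = 1 / (1 - (-0.858)^2) = 1 / 0.263836 = 3.790233.
  gamma(1) = phi_1 gamma(0) = (-0.858)(3.790233) = -3.25202.
Therefore gamma(1) = -3.2520 (to 4 decimal places).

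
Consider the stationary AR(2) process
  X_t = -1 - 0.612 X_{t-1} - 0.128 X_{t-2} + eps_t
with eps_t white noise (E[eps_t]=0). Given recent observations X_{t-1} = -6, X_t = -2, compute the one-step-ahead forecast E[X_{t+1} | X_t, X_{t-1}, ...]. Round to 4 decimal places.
E[X_{t+1} \mid \mathcal F_t] = 0.9920

For an AR(p) model X_t = c + sum_i phi_i X_{t-i} + eps_t, the
one-step-ahead conditional mean is
  E[X_{t+1} | X_t, ...] = c + sum_i phi_i X_{t+1-i}.
Substitute known values:
  E[X_{t+1} | ...] = -1 + (-0.612) * (-2) + (-0.128) * (-6)
                   = 0.9920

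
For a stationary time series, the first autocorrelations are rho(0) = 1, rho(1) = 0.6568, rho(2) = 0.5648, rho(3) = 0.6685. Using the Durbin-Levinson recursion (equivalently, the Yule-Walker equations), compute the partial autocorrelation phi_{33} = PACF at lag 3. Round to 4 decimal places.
\phi_{33} = 0.4289

The PACF at lag k is phi_{kk}, the last component of the solution
to the Yule-Walker system G_k phi = r_k where
  (G_k)_{ij} = rho(|i - j|), (r_k)_i = rho(i), i,j = 1..k.
Equivalently, Durbin-Levinson gives phi_{kk} iteratively:
  phi_{11} = rho(1)
  phi_{kk} = [rho(k) - sum_{j=1..k-1} phi_{k-1,j} rho(k-j)]
            / [1 - sum_{j=1..k-1} phi_{k-1,j} rho(j)],
  phi_{k,j} = phi_{k-1,j} - phi_{kk} phi_{k-1,k-j},  j = 1..k-1.
Step k = 1:
  phi_11 = rho(1) = 0.6568.
Step k = 2:
  phi_22 = [rho(2) - phi_11 rho(1)] / [1 - phi_11 rho(1)] = [0.5648 - (0.6568)(0.6568)] / [1 - (0.6568)(0.6568)]
         = 0.13341376 / 0.56861376 = 0.23463.
  Update: phi_21 = phi_11 - phi_22 phi_11 = 0.6568 - (0.23463)(0.6568) = 0.502695.
Step k = 3:
  phi_33 = [rho(3) - phi_21 rho(2) - phi_22 rho(1)] / [1 - phi_21 rho(1) - phi_22 rho(2)]
    numerator   = 0.6685 - (0.502695)(0.5648) - (0.23463)(0.6568) = 0.23047291
    denominator = 1 - (0.502695)(0.6568) - (0.23463)(0.5648) = 0.53731091
  phi_33 = 0.23047291 / 0.53731091 = 0.4289.
Therefore phi_{33} = 0.4289.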